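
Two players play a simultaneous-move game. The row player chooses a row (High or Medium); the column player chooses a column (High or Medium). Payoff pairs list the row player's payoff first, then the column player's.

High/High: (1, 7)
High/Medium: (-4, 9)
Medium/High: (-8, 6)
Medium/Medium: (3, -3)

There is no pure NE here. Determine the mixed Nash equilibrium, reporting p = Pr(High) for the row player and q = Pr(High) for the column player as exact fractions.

p = 9/11, q = 7/16

In a mixed NE each player is indifferent between their pure strategies, so the opponent's mix sets the indifference.
The column player indifferent between High and Medium: p·7 + (1−p)·6 = p·9 + (1−p)·(-3) ⟹ 6 + 1p = (-3) + 12p ⟹ p = 9/11.
The row player indifferent between High and Medium: q·1 + (1−q)·(-4) = q·(-8) + (1−q)·3 ⟹ (-4) + 5q = 3 + (-11)q ⟹ q = 7/16.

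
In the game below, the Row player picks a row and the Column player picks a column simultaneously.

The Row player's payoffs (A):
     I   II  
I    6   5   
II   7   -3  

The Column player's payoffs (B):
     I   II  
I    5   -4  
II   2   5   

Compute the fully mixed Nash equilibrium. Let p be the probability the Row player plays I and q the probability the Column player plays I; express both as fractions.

p = 1/4, q = 8/9

In a mixed NE each player is indifferent between their pure strategies, so the opponent's mix sets the indifference.
The Column player indifferent between I and II: p·5 + (1−p)·2 = p·(-4) + (1−p)·5 ⟹ 2 + 3p = 5 + (-9)p ⟹ p = 1/4.
The Row player indifferent between I and II: q·6 + (1−q)·5 = q·7 + (1−q)·(-3) ⟹ 5 + 1q = (-3) + 10q ⟹ q = 8/9.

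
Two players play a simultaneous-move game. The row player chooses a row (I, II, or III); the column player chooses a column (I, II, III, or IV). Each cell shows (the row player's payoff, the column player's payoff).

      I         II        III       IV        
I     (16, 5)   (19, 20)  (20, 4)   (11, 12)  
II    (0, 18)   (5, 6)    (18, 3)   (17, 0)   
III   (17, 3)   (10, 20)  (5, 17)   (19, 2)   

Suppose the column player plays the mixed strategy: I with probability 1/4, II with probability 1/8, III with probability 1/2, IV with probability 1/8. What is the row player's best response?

I

The row player's best reply maximizes expected payoff against the mix.
I: (1/4)·16 + (1/8)·19 + (1/2)·20 + (1/8)·11 = 71/4
II: (1/4)·0 + (1/8)·5 + (1/2)·18 + (1/8)·17 = 47/4
III: (1/4)·17 + (1/8)·10 + (1/2)·5 + (1/8)·19 = 83/8
Highest expected payoff is 71/4, from I.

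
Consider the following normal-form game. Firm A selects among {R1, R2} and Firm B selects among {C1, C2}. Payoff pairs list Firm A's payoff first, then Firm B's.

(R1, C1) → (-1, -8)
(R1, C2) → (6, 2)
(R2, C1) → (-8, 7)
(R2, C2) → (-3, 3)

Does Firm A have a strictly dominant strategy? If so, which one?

R1

Check whether one of Firm A's strategies beats all alternatives regardless of what the opponent does.
R1 strictly dominates: vs C1: -1 > -8; vs C2: 6 > -3.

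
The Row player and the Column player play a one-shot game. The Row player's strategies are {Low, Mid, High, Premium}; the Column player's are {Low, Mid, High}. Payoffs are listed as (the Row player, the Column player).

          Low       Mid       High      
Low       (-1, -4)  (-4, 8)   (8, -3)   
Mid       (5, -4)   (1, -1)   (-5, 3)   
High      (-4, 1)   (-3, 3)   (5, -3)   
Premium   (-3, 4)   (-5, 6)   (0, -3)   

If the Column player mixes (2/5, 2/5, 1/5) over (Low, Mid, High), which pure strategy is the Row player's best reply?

The Row player's best reply maximizes expected payoff against the mix.
Low: (2/5)·(-1) + (2/5)·(-4) + (1/5)·8 = -2/5
Mid: (2/5)·5 + (2/5)·1 + (1/5)·(-5) = 7/5
High: (2/5)·(-4) + (2/5)·(-3) + (1/5)·5 = -9/5
Premium: (2/5)·(-3) + (2/5)·(-5) + (1/5)·0 = -16/5
Highest expected payoff is 7/5, from Mid.

Mid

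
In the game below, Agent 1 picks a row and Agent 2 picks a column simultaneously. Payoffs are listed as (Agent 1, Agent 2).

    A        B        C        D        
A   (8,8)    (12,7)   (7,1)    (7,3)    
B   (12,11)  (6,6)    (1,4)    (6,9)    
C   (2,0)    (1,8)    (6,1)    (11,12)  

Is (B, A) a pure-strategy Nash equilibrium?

Holding Agent 2 at A: Agent 1 gets 12 from B, versus 8 from A, 2 from C. No profitable deviation for Agent 1.
Holding Agent 1 at B: Agent 2 gets 11 from A, versus 6 from B, 4 from C, 9 from D. No profitable deviation for Agent 2 either.

Yes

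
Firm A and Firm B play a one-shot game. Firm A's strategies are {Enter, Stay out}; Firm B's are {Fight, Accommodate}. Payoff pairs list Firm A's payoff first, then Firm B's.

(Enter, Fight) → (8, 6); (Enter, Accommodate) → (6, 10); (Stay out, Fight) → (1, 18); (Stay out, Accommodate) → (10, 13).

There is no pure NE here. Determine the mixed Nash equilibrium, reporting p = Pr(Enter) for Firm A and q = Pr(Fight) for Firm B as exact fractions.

p = 5/9, q = 4/11

Each player's mixing probability is pinned down by making the *other* player indifferent.
Firm B indifferent between Fight and Accommodate: p·6 + (1−p)·18 = p·10 + (1−p)·13 ⟹ 18 + (-12)p = 13 + (-3)p ⟹ p = 5/9.
Firm A indifferent between Enter and Stay out: q·8 + (1−q)·6 = q·1 + (1−q)·10 ⟹ 6 + 2q = 10 + (-9)q ⟹ q = 4/11.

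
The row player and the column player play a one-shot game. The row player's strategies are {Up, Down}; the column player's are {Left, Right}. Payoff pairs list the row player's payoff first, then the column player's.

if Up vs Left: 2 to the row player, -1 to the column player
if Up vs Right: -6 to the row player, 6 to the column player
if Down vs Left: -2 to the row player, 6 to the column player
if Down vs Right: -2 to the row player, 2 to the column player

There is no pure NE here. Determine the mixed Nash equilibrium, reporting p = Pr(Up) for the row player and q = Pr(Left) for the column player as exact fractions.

p = 4/11, q = 1/2

Each player's mixing probability is pinned down by making the *other* player indifferent.
The column player indifferent between Left and Right: p·(-1) + (1−p)·6 = p·6 + (1−p)·2 ⟹ 6 + (-7)p = 2 + 4p ⟹ p = 4/11.
The row player indifferent between Up and Down: q·2 + (1−q)·(-6) = q·(-2) + (1−q)·(-2) ⟹ (-6) + 8q = (-2) + 0q ⟹ q = 1/2.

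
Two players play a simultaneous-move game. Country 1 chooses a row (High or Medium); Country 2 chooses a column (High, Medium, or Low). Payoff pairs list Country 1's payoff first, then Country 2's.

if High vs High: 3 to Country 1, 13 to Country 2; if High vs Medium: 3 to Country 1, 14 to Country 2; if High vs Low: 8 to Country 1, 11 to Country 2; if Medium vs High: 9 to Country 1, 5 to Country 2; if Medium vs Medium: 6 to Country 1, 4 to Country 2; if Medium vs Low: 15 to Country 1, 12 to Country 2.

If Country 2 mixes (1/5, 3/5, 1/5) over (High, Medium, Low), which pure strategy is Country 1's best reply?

Country 1's best reply maximizes expected payoff against the mix.
High: (1/5)·3 + (3/5)·3 + (1/5)·8 = 4
Medium: (1/5)·9 + (3/5)·6 + (1/5)·15 = 42/5
Highest expected payoff is 42/5, from Medium.

Medium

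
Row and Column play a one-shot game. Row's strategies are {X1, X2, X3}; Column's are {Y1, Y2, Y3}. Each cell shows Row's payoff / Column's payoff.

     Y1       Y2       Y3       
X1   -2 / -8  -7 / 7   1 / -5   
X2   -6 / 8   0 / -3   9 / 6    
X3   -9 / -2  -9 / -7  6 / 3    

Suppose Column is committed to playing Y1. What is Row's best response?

With Column fixed at Y1, Row's payoffs are: X1 → -2, X2 → -6, X3 → -9.
The maximum is -2, achieved by X1.

X1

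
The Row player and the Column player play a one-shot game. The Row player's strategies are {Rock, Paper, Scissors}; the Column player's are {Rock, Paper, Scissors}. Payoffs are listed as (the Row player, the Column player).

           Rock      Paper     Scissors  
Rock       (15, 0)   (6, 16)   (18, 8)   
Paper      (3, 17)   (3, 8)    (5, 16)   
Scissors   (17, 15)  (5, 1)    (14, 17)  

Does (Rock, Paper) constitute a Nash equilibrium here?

Yes

Holding the Column player at Paper: the Row player gets 6 from Rock, versus 3 from Paper, 5 from Scissors. No profitable deviation for the Row player.
Holding the Row player at Rock: the Column player gets 16 from Paper, versus 0 from Rock, 8 from Scissors. No profitable deviation for the Column player either.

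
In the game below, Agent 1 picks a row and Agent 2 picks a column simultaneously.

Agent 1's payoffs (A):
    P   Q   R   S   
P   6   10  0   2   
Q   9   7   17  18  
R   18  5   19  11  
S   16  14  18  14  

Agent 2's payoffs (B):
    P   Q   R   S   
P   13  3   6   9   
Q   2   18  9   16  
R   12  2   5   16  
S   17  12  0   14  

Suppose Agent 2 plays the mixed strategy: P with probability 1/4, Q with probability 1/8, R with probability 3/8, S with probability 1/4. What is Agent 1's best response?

Agent 1's best reply maximizes expected payoff against the mix.
P: (1/4)·6 + (1/8)·10 + (3/8)·0 + (1/4)·2 = 13/4
Q: (1/4)·9 + (1/8)·7 + (3/8)·17 + (1/4)·18 = 14
R: (1/4)·18 + (1/8)·5 + (3/8)·19 + (1/4)·11 = 15
S: (1/4)·16 + (1/8)·14 + (3/8)·18 + (1/4)·14 = 16
Highest expected payoff is 16, from S.

S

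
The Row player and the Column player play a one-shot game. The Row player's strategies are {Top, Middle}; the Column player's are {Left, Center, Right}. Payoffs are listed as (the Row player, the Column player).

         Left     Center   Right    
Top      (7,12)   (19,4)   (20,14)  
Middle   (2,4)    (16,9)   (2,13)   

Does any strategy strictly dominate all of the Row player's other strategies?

Top

A strategy is strictly dominant if it gives the Row player a strictly higher payoff than every other strategy, against every choice by the opponent.
Top strictly dominates: vs Left: 7 > 2; vs Center: 19 > 16; vs Right: 20 > 2.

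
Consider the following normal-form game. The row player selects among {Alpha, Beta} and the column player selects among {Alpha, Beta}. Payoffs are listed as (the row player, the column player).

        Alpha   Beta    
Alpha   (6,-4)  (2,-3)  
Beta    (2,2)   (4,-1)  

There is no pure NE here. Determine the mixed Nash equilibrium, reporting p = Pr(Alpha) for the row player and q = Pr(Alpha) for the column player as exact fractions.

Each player's mixing probability is pinned down by making the *other* player indifferent.
The column player indifferent between Alpha and Beta: p·(-4) + (1−p)·2 = p·(-3) + (1−p)·(-1) ⟹ 2 + (-6)p = (-1) + (-2)p ⟹ p = 3/4.
The row player indifferent between Alpha and Beta: q·6 + (1−q)·2 = q·2 + (1−q)·4 ⟹ 2 + 4q = 4 + (-2)q ⟹ q = 1/3.

p = 3/4, q = 1/3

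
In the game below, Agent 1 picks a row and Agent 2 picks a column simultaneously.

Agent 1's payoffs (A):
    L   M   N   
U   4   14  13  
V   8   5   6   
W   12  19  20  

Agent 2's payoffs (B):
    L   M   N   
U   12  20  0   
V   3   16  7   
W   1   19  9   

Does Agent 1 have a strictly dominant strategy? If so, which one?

W

A strategy is strictly dominant if it gives Agent 1 a strictly higher payoff than every other strategy, against every choice by the opponent.
W strictly dominates: vs L: 12 > each of {4, 8}; vs M: 19 > each of {14, 5}; vs N: 20 > each of {13, 6}.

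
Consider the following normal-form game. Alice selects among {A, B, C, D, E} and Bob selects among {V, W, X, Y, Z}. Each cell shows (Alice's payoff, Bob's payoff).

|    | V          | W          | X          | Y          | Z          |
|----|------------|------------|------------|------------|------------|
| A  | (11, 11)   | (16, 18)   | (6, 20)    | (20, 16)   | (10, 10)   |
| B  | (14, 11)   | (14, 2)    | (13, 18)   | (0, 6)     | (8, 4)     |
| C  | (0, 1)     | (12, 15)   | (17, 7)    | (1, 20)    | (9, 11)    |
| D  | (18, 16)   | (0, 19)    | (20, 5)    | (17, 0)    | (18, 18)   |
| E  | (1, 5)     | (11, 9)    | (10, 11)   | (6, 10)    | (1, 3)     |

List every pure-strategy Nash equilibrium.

There is no pure-strategy Nash equilibrium

A profile is a Nash equilibrium when each player is best-responding to the other.
Alice's best responses — vs V: D (payoff 18); vs W: A (payoff 16); vs X: D (payoff 20); vs Y: A (payoff 20); vs Z: D (payoff 18).
Bob's best responses — vs A: X (payoff 20); vs B: X (payoff 18); vs C: Y (payoff 20); vs D: W (payoff 19); vs E: X (payoff 11).
No cell has both players best-responding. For instance, Alice's best reply to W is A, but against A Bob prefers X over W.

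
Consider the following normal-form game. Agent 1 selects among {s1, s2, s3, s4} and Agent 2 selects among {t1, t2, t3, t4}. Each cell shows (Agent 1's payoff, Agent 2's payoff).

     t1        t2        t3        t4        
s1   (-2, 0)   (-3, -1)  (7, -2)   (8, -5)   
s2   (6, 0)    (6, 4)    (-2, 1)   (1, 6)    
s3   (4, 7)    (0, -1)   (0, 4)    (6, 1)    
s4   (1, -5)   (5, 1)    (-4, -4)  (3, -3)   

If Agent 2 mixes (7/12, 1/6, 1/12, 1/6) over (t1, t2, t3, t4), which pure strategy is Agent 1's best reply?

Agent 1's best reply maximizes expected payoff against the mix.
s1: (7/12)·(-2) + (1/6)·(-3) + (1/12)·7 + (1/6)·8 = 1/4
s2: (7/12)·6 + (1/6)·6 + (1/12)·(-2) + (1/6)·1 = 9/2
s3: (7/12)·4 + (1/6)·0 + (1/12)·0 + (1/6)·6 = 10/3
s4: (7/12)·1 + (1/6)·5 + (1/12)·(-4) + (1/6)·3 = 19/12
Highest expected payoff is 9/2, from s2.

s2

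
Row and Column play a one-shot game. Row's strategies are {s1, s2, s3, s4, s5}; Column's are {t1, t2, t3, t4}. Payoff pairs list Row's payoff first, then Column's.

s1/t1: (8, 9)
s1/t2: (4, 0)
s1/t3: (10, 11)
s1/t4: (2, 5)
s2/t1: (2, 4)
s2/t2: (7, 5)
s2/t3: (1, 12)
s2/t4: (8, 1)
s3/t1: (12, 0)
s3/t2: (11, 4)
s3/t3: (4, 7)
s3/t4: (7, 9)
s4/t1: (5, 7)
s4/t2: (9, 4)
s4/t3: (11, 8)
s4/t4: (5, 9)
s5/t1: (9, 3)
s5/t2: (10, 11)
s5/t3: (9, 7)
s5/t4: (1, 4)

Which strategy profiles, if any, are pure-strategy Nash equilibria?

No pure-strategy Nash equilibrium

A profile is a Nash equilibrium when each player is best-responding to the other.
Row's best responses — vs t1: s3 (payoff 12); vs t2: s3 (payoff 11); vs t3: s4 (payoff 11); vs t4: s2 (payoff 8).
Column's best responses — vs s1: t3 (payoff 11); vs s2: t3 (payoff 12); vs s3: t4 (payoff 9); vs s4: t4 (payoff 9); vs s5: t2 (payoff 11).
No cell has both players best-responding. For instance, Row's best reply to t1 is s3, but against s3 Column prefers t4 over t1.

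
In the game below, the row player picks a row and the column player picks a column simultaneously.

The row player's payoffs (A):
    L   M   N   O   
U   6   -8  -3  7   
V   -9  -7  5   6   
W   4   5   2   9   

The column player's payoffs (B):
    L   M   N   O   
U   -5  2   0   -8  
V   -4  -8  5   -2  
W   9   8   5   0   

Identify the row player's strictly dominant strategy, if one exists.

A strategy is strictly dominant if it gives the row player a strictly higher payoff than every other strategy, against every choice by the opponent.
U is not dominant: against M, V gives -7 > -8.
V is not dominant: against L, U gives 6 > -9.
W is not dominant: against L, U gives 6 > 4.
No single strategy is best against every opponent action.

None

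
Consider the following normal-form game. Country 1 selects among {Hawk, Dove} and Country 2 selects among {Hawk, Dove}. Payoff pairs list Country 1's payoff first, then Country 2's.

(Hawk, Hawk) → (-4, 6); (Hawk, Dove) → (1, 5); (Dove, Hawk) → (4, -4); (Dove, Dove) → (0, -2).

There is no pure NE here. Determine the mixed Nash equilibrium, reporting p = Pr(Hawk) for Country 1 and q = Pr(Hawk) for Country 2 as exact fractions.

p = 2/3, q = 1/9

In a mixed NE each player is indifferent between their pure strategies, so the opponent's mix sets the indifference.
Country 2 indifferent between Hawk and Dove: p·6 + (1−p)·(-4) = p·5 + (1−p)·(-2) ⟹ (-4) + 10p = (-2) + 7p ⟹ p = 2/3.
Country 1 indifferent between Hawk and Dove: q·(-4) + (1−q)·1 = q·4 + (1−q)·0 ⟹ 1 + (-5)q = 0 + 4q ⟹ q = 1/9.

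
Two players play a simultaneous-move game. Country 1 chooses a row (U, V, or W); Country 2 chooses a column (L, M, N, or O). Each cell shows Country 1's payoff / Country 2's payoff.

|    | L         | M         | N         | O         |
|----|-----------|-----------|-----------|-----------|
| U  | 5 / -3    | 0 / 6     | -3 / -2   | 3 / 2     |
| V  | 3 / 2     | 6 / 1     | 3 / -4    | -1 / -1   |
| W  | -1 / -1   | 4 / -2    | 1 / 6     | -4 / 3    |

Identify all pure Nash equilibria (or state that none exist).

None

Find each player's best response to every opponent strategy; NE are the intersections.
Country 1's best responses — vs L: U (payoff 5); vs M: V (payoff 6); vs N: V (payoff 3); vs O: U (payoff 3).
Country 2's best responses — vs U: M (payoff 6); vs V: L (payoff 2); vs W: N (payoff 6).
No cell has both players best-responding. For instance, Country 1's best reply to O is U, but against U Country 2 prefers M over O.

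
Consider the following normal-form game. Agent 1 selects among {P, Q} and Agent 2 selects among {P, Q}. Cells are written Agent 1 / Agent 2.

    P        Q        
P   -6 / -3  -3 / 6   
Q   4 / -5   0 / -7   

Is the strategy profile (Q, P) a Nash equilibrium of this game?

Holding Agent 2 at P: Agent 1 gets 4 from Q, versus -6 from P. No profitable deviation for Agent 1.
Holding Agent 1 at Q: Agent 2 gets -5 from P, versus -7 from Q. No profitable deviation for Agent 2 either.

Yes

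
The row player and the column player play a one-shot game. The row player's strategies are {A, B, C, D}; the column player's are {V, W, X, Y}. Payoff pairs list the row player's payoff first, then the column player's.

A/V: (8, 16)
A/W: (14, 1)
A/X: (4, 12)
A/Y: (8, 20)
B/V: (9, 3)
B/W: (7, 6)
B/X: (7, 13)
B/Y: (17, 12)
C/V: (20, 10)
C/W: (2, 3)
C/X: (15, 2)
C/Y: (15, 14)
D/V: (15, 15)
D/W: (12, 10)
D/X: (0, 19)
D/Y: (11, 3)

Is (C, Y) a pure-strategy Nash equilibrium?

Holding the column player at Y: the row player gets 15 from C but could get 17 by switching to B. The row player has a profitable deviation.

No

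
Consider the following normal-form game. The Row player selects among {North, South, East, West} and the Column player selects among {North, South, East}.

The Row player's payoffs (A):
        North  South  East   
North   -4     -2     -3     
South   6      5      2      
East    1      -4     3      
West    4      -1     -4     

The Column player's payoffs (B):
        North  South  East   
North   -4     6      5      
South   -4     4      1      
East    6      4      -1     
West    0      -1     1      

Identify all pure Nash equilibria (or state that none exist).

Check mutual best responses: a cell is a NE iff neither player can gain by unilaterally deviating.
The Row player's best responses — vs North: South (payoff 6); vs South: South (payoff 5); vs East: East (payoff 3).
The Column player's best responses — vs North: South (payoff 6); vs South: South (payoff 4); vs East: North (payoff 6); vs West: East (payoff 1).
The only mutual best response is (South, South); neither player gains by switching there.

(South, South)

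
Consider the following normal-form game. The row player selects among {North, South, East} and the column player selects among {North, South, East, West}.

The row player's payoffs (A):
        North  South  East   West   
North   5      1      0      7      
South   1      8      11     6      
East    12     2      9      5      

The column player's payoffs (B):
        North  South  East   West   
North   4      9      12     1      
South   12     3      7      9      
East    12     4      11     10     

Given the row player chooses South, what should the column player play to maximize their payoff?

North

With the row player fixed at South, the column player's payoffs are: North → 12, South → 3, East → 7, West → 9.
The maximum is 12, achieved by North.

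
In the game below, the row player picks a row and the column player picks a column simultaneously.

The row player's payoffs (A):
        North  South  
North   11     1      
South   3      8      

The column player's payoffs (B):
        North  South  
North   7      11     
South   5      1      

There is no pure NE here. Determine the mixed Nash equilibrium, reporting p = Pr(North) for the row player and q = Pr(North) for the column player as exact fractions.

Each player's mixing probability is pinned down by making the *other* player indifferent.
The column player indifferent between North and South: p·7 + (1−p)·5 = p·11 + (1−p)·1 ⟹ 5 + 2p = 1 + 10p ⟹ p = 1/2.
The row player indifferent between North and South: q·11 + (1−q)·1 = q·3 + (1−q)·8 ⟹ 1 + 10q = 8 + (-5)q ⟹ q = 7/15.

p = 1/2, q = 7/15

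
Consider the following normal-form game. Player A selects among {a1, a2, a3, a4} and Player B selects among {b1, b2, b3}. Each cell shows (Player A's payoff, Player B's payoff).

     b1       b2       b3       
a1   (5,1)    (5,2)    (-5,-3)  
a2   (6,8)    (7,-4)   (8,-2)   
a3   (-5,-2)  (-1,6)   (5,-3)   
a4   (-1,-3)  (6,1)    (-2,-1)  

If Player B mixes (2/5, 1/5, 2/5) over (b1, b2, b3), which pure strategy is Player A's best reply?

a2

Compute Player A's expected payoff from each pure strategy against the given mix.
a1: (2/5)·5 + (1/5)·5 + (2/5)·(-5) = 1
a2: (2/5)·6 + (1/5)·7 + (2/5)·8 = 7
a3: (2/5)·(-5) + (1/5)·(-1) + (2/5)·5 = -1/5
a4: (2/5)·(-1) + (1/5)·6 + (2/5)·(-2) = 0
Highest expected payoff is 7, from a2.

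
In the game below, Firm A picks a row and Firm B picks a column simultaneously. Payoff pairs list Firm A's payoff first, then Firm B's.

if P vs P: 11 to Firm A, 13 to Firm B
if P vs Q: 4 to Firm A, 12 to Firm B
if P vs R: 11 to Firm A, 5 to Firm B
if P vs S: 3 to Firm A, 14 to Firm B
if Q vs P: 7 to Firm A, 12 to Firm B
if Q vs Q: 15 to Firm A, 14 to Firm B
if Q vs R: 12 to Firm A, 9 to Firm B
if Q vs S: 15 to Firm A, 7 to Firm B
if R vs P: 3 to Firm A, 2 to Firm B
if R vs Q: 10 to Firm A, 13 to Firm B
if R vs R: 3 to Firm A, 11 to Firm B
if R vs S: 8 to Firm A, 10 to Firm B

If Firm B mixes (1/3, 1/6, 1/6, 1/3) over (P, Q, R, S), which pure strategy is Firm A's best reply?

Q

Compute Firm A's expected payoff from each pure strategy against the given mix.
P: (1/3)·11 + (1/6)·4 + (1/6)·11 + (1/3)·3 = 43/6
Q: (1/3)·7 + (1/6)·15 + (1/6)·12 + (1/3)·15 = 71/6
R: (1/3)·3 + (1/6)·10 + (1/6)·3 + (1/3)·8 = 35/6
Highest expected payoff is 71/6, from Q.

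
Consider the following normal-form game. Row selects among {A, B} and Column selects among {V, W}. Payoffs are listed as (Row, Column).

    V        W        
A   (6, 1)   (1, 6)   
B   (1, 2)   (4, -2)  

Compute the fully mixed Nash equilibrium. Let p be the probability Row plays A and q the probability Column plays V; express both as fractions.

Each player's mixing probability is pinned down by making the *other* player indifferent.
Column indifferent between V and W: p·1 + (1−p)·2 = p·6 + (1−p)·(-2) ⟹ 2 + (-1)p = (-2) + 8p ⟹ p = 4/9.
Row indifferent between A and B: q·6 + (1−q)·1 = q·1 + (1−q)·4 ⟹ 1 + 5q = 4 + (-3)q ⟹ q = 3/8.

p = 4/9, q = 3/8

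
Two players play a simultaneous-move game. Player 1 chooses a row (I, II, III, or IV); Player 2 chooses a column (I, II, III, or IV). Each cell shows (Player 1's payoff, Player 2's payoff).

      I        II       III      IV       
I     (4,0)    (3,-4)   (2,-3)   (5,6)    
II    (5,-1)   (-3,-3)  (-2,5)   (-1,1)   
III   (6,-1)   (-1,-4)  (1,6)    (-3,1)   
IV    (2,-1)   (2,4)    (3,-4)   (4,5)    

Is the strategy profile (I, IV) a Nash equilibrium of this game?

Yes

Holding Player 2 at IV: Player 1 gets 5 from I, versus -1 from II, -3 from III, 4 from IV. No profitable deviation for Player 1.
Holding Player 1 at I: Player 2 gets 6 from IV, versus 0 from I, -4 from II, -3 from III. No profitable deviation for Player 2 either.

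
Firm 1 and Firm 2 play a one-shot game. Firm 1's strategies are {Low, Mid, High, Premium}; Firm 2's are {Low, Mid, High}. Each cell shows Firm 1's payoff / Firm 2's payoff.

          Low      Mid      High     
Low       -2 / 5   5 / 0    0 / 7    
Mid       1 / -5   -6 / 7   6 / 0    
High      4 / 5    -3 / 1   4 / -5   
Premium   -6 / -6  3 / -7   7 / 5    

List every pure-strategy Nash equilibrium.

Find each player's best response to every opponent strategy; NE are the intersections.
Firm 1's best responses — vs Low: High (payoff 4); vs Mid: Low (payoff 5); vs High: Premium (payoff 7).
Firm 2's best responses — vs Low: High (payoff 7); vs Mid: Mid (payoff 7); vs High: Low (payoff 5); vs Premium: High (payoff 5).
Mutual best responses occur at (High, Low) and (Premium, High); at each, neither player gains by switching.

(High, Low) and (Premium, High)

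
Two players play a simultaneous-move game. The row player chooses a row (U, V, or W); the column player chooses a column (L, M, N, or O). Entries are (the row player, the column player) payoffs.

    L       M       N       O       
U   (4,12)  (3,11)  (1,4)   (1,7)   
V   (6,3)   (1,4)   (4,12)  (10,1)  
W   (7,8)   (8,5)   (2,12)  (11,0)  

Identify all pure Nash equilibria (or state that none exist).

(V, N)

A profile is a Nash equilibrium when each player is best-responding to the other.
The row player's best responses — vs L: W (payoff 7); vs M: W (payoff 8); vs N: V (payoff 4); vs O: W (payoff 11).
The column player's best responses — vs U: L (payoff 12); vs V: N (payoff 12); vs W: N (payoff 12).
The only mutual best response is (V, N); neither player gains by switching there.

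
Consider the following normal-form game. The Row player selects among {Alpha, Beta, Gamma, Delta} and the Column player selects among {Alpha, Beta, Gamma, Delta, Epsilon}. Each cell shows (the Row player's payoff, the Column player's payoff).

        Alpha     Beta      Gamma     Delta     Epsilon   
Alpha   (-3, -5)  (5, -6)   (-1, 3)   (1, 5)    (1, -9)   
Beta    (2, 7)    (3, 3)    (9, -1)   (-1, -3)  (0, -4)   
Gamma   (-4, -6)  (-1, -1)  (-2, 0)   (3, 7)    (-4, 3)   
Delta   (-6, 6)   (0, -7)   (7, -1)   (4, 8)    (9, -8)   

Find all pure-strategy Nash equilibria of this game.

(Beta, Alpha) and (Delta, Delta)

A profile is a Nash equilibrium when each player is best-responding to the other.
The Row player's best responses — vs Alpha: Beta (payoff 2); vs Beta: Alpha (payoff 5); vs Gamma: Beta (payoff 9); vs Delta: Delta (payoff 4); vs Epsilon: Delta (payoff 9).
The Column player's best responses — vs Alpha: Delta (payoff 5); vs Beta: Alpha (payoff 7); vs Gamma: Delta (payoff 7); vs Delta: Delta (payoff 8).
Mutual best responses occur at (Beta, Alpha) and (Delta, Delta); at each, neither player gains by switching.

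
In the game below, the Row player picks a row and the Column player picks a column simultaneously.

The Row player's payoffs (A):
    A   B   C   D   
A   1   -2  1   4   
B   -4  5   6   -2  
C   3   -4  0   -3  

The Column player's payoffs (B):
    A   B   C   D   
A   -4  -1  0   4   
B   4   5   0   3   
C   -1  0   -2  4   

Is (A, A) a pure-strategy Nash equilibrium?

No

Holding the Column player at A: the Row player gets 1 from A but could get 3 by switching to C. The Row player has a profitable deviation.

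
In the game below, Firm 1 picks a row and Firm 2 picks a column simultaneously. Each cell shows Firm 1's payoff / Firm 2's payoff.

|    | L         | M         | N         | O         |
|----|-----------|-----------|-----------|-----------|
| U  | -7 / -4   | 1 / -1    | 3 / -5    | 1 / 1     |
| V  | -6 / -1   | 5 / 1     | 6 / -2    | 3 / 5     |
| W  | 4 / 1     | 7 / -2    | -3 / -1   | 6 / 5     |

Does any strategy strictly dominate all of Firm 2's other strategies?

O

Check whether one of Firm 2's strategies beats all alternatives regardless of what the opponent does.
O strictly dominates: vs U: 1 > each of {-4, -1, -5}; vs V: 5 > each of {-1, 1, -2}; vs W: 5 > each of {1, -2, -1}.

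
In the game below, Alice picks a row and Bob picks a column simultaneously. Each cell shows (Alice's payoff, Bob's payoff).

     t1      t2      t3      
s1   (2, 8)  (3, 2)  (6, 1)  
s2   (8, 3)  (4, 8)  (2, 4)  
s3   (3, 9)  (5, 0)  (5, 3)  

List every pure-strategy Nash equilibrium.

Find each player's best response to every opponent strategy; NE are the intersections.
Alice's best responses — vs t1: s2 (payoff 8); vs t2: s3 (payoff 5); vs t3: s1 (payoff 6).
Bob's best responses — vs s1: t1 (payoff 8); vs s2: t2 (payoff 8); vs s3: t1 (payoff 9).
No cell has both players best-responding. For instance, Alice's best reply to t2 is s3, but against s3 Bob prefers t1 over t2.

No pure-strategy Nash equilibrium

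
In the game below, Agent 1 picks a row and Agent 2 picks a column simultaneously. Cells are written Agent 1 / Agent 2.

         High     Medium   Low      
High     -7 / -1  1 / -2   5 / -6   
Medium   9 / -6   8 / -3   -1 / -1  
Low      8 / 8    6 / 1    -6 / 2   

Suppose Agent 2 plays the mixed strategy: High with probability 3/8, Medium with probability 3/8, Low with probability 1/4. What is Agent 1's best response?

Medium

Compute Agent 1's expected payoff from each pure strategy against the given mix.
High: (3/8)·(-7) + (3/8)·1 + (1/4)·5 = -1
Medium: (3/8)·9 + (3/8)·8 + (1/4)·(-1) = 49/8
Low: (3/8)·8 + (3/8)·6 + (1/4)·(-6) = 15/4
Highest expected payoff is 49/8, from Medium.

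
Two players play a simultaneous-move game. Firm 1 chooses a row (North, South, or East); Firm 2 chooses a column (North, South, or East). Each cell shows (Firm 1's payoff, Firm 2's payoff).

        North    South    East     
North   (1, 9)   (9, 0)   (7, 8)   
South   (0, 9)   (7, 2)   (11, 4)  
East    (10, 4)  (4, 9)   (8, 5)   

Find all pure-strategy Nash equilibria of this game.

No pure-strategy Nash equilibrium

A profile is a Nash equilibrium when each player is best-responding to the other.
Firm 1's best responses — vs North: East (payoff 10); vs South: North (payoff 9); vs East: South (payoff 11).
Firm 2's best responses — vs North: North (payoff 9); vs South: North (payoff 9); vs East: South (payoff 9).
No cell has both players best-responding. For instance, Firm 1's best reply to East is South, but against South Firm 2 prefers North over East.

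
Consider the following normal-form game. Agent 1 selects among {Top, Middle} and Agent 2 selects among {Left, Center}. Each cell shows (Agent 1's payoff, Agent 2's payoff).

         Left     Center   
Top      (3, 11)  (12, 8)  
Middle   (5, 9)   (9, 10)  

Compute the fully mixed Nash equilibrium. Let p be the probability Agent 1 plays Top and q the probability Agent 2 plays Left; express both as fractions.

p = 1/4, q = 3/5

In a mixed NE each player is indifferent between their pure strategies, so the opponent's mix sets the indifference.
Agent 2 indifferent between Left and Center: p·11 + (1−p)·9 = p·8 + (1−p)·10 ⟹ 9 + 2p = 10 + (-2)p ⟹ p = 1/4.
Agent 1 indifferent between Top and Middle: q·3 + (1−q)·12 = q·5 + (1−q)·9 ⟹ 12 + (-9)q = 9 + (-4)q ⟹ q = 3/5.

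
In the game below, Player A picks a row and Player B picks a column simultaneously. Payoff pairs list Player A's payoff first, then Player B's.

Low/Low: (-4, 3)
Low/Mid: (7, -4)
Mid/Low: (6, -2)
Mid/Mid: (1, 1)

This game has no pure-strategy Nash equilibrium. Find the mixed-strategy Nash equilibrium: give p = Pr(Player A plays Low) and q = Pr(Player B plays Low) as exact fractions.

Each player's mixing probability is pinned down by making the *other* player indifferent.
Player B indifferent between Low and Mid: p·3 + (1−p)·(-2) = p·(-4) + (1−p)·1 ⟹ (-2) + 5p = 1 + (-5)p ⟹ p = 3/10.
Player A indifferent between Low and Mid: q·(-4) + (1−q)·7 = q·6 + (1−q)·1 ⟹ 7 + (-11)q = 1 + 5q ⟹ q = 3/8.

p = 3/10, q = 3/8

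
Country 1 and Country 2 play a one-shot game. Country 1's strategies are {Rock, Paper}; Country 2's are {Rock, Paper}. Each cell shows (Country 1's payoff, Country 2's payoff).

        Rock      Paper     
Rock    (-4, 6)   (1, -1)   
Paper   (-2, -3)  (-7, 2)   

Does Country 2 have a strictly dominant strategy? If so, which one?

None

A strategy is strictly dominant if it gives Country 2 a strictly higher payoff than every other strategy, against every choice by the opponent.
Rock is not dominant: against Paper, Paper gives 2 > -3.
Paper is not dominant: against Rock, Rock gives 6 > -1.
No single strategy is best against every opponent action.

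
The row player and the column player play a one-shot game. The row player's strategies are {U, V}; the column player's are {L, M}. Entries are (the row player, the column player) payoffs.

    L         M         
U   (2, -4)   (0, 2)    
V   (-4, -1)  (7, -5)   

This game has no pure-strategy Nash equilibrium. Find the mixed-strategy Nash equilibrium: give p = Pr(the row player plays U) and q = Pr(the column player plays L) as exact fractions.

Each player's mixing probability is pinned down by making the *other* player indifferent.
The column player indifferent between L and M: p·(-4) + (1−p)·(-1) = p·2 + (1−p)·(-5) ⟹ (-1) + (-3)p = (-5) + 7p ⟹ p = 2/5.
The row player indifferent between U and V: q·2 + (1−q)·0 = q·(-4) + (1−q)·7 ⟹ 0 + 2q = 7 + (-11)q ⟹ q = 7/13.

p = 2/5, q = 7/13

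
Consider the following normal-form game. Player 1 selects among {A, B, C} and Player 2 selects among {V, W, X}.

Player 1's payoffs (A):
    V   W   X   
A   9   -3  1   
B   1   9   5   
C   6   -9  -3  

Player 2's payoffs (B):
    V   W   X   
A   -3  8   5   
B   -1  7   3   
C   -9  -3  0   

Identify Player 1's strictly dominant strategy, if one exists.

Check whether one of Player 1's strategies beats all alternatives regardless of what the opponent does.
A is not dominant: against W, B gives 9 > -3.
B is not dominant: against V, A gives 9 > 1.
C is not dominant: against V, A gives 9 > 6.
No single strategy is best against every opponent action.

None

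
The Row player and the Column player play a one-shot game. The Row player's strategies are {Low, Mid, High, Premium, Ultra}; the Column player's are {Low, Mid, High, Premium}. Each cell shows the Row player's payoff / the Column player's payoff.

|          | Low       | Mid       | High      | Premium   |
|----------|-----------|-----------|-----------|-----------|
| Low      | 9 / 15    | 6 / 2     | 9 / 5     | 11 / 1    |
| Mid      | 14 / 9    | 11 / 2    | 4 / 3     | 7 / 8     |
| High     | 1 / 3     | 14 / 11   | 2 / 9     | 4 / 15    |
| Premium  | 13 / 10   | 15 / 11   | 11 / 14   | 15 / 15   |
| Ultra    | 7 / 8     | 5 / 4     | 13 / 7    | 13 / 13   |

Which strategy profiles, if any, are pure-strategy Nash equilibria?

A profile is a Nash equilibrium when each player is best-responding to the other.
The Row player's best responses — vs Low: Mid (payoff 14); vs Mid: Premium (payoff 15); vs High: Ultra (payoff 13); vs Premium: Premium (payoff 15).
The Column player's best responses — vs Low: Low (payoff 15); vs Mid: Low (payoff 9); vs High: Premium (payoff 15); vs Premium: Premium (payoff 15); vs Ultra: Premium (payoff 13).
Mutual best responses occur at (Mid, Low) and (Premium, Premium); at each, neither player gains by switching.

(Mid, Low) and (Premium, Premium)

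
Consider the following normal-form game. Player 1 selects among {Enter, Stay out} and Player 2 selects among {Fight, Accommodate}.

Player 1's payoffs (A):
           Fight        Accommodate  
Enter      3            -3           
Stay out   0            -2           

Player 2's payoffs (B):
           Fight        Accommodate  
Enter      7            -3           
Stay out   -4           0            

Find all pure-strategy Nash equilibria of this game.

(Enter, Fight) and (Stay out, Accommodate)

Check mutual best responses: a cell is a NE iff neither player can gain by unilaterally deviating.
Player 1's best responses — vs Fight: Enter (payoff 3); vs Accommodate: Stay out (payoff -2).
Player 2's best responses — vs Enter: Fight (payoff 7); vs Stay out: Accommodate (payoff 0).
Mutual best responses occur at (Enter, Fight) and (Stay out, Accommodate); at each, neither player gains by switching.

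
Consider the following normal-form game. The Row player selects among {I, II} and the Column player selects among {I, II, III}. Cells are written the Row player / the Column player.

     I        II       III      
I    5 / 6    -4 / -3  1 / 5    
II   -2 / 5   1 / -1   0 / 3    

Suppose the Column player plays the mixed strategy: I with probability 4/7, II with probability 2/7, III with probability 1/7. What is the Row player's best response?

I

Compute the Row player's expected payoff from each pure strategy against the given mix.
I: (4/7)·5 + (2/7)·(-4) + (1/7)·1 = 13/7
II: (4/7)·(-2) + (2/7)·1 + (1/7)·0 = -6/7
Highest expected payoff is 13/7, from I.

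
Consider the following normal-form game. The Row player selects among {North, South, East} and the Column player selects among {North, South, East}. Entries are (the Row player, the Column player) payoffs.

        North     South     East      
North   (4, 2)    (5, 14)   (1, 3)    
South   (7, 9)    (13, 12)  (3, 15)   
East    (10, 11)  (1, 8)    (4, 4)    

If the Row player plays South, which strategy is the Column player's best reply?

With the Row player fixed at South, the Column player's payoffs are: North → 9, South → 12, East → 15.
The maximum is 15, achieved by East.

East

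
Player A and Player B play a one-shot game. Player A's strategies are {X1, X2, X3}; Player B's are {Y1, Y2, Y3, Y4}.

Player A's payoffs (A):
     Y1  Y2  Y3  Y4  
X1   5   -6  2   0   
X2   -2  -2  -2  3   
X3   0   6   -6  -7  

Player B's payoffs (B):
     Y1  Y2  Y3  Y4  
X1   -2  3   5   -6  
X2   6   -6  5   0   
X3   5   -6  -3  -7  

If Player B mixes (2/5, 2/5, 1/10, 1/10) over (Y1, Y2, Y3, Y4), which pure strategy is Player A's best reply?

X3

Compute Player A's expected payoff from each pure strategy against the given mix.
X1: (2/5)·5 + (2/5)·(-6) + (1/10)·2 + (1/10)·0 = -1/5
X2: (2/5)·(-2) + (2/5)·(-2) + (1/10)·(-2) + (1/10)·3 = -3/2
X3: (2/5)·0 + (2/5)·6 + (1/10)·(-6) + (1/10)·(-7) = 11/10
Highest expected payoff is 11/10, from X3.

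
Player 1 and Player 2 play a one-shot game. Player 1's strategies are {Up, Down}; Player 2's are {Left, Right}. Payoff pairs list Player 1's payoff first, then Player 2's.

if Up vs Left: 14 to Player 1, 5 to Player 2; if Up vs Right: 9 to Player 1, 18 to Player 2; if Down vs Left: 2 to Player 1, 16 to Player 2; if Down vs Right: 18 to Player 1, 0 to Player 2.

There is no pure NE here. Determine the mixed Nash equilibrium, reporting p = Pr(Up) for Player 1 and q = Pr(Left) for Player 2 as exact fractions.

p = 16/29, q = 3/7

In a mixed NE each player is indifferent between their pure strategies, so the opponent's mix sets the indifference.
Player 2 indifferent between Left and Right: p·5 + (1−p)·16 = p·18 + (1−p)·0 ⟹ 16 + (-11)p = 0 + 18p ⟹ p = 16/29.
Player 1 indifferent between Up and Down: q·14 + (1−q)·9 = q·2 + (1−q)·18 ⟹ 9 + 5q = 18 + (-16)q ⟹ q = 3/7.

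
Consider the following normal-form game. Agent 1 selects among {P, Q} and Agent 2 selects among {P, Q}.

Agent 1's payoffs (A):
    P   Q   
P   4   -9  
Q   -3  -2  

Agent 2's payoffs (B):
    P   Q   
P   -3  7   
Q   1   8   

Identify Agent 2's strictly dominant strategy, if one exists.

Check whether one of Agent 2's strategies beats all alternatives regardless of what the opponent does.
Q strictly dominates: vs P: 7 > -3; vs Q: 8 > 1.

Q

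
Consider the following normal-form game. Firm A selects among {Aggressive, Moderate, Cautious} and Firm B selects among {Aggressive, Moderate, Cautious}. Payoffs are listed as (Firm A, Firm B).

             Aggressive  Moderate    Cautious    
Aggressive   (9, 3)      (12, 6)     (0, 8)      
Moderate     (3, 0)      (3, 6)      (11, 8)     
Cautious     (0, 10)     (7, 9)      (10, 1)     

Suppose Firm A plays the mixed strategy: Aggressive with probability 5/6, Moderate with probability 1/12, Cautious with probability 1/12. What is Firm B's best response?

Cautious

Compute Firm B's expected payoff from each pure strategy against the given mix.
Aggressive: (5/6)·3 + (1/12)·0 + (1/12)·10 = 10/3
Moderate: (5/6)·6 + (1/12)·6 + (1/12)·9 = 25/4
Cautious: (5/6)·8 + (1/12)·8 + (1/12)·1 = 89/12
Highest expected payoff is 89/12, from Cautious.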